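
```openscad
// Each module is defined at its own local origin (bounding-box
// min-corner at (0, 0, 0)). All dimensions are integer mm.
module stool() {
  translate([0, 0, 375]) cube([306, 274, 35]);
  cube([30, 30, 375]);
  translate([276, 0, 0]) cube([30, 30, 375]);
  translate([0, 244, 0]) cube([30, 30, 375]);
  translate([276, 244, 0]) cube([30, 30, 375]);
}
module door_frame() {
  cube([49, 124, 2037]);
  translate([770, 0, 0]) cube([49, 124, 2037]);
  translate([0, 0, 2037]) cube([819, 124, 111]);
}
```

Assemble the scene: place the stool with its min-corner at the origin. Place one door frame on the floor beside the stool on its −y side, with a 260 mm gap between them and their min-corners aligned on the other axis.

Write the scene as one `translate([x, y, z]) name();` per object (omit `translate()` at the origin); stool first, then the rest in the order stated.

stool();
translate([0, -384, 0]) door_frame();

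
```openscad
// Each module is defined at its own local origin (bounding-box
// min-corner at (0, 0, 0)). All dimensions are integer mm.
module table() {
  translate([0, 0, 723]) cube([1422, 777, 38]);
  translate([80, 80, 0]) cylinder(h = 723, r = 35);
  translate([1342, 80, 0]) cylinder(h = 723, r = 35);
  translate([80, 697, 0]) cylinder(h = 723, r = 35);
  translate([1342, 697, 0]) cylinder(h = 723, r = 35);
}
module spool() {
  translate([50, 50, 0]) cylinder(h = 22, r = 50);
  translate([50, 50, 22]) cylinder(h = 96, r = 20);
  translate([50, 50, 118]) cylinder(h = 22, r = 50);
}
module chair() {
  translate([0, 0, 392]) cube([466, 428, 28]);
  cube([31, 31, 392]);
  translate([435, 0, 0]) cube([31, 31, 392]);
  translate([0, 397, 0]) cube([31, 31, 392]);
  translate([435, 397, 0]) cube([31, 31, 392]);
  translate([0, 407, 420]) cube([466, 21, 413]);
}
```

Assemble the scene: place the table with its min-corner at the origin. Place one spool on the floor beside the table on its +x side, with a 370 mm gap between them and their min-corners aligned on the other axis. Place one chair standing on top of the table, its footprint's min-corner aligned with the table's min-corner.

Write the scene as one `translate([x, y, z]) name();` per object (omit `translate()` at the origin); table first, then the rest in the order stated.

table();
translate([1792, 0, 0]) spool();
translate([0, 0, 761]) chair();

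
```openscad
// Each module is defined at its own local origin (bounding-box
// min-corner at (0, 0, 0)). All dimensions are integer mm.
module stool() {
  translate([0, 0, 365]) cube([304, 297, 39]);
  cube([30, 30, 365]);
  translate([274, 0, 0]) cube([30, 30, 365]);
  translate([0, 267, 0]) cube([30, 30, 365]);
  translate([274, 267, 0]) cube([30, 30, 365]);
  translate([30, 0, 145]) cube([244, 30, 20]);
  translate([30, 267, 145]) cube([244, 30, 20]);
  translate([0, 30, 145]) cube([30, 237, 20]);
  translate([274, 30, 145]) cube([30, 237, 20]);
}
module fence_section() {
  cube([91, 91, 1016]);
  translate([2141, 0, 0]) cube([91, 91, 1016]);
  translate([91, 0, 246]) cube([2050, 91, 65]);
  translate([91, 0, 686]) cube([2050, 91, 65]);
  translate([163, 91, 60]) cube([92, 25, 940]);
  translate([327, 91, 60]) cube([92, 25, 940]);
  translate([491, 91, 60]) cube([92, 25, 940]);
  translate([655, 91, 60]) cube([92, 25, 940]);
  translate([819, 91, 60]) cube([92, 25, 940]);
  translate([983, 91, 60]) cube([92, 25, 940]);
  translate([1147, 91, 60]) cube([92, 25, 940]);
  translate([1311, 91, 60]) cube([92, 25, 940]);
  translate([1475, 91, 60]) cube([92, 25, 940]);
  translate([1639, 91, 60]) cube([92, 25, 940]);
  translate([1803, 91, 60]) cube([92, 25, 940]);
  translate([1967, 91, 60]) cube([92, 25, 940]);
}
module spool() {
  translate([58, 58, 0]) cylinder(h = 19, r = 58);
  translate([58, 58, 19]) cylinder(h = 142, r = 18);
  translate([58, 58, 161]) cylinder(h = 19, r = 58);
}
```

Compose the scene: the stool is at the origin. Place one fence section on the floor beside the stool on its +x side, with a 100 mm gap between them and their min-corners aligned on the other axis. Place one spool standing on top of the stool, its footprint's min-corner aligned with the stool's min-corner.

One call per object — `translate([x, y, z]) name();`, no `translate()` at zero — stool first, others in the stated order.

stool();
translate([404, 0, 0]) fence_section();
translate([0, 0, 404]) spool();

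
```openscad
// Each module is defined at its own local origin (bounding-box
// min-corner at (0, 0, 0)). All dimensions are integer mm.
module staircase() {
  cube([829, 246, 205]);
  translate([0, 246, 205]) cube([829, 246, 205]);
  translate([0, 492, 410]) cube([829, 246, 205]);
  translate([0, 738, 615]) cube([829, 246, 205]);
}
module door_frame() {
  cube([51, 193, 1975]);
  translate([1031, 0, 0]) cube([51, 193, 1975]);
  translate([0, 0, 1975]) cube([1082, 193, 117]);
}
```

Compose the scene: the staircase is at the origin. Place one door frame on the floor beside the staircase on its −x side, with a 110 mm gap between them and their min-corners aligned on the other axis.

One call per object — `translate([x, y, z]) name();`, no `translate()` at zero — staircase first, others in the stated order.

staircase();
translate([-1192, 0, 0]) door_frame();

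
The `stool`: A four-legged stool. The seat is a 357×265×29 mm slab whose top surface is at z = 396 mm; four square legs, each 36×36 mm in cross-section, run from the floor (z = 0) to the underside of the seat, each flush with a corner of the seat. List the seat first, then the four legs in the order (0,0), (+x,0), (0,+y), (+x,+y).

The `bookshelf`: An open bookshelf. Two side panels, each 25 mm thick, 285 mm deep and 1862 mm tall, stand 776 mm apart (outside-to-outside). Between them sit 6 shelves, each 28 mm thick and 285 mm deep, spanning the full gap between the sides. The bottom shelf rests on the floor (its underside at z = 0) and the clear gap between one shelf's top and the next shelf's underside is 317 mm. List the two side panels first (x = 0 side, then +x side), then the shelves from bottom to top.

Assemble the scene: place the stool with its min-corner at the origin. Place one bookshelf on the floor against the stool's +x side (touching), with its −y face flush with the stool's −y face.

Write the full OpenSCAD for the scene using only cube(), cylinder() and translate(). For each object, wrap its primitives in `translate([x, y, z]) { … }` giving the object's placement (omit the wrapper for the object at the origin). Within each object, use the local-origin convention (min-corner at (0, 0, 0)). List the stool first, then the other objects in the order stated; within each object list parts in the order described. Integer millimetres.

translate([0, 0, 367]) cube([357, 265, 29]);
cube([36, 36, 367]);
translate([321, 0, 0]) cube([36, 36, 367]);
translate([0, 229, 0]) cube([36, 36, 367]);
translate([321, 229, 0]) cube([36, 36, 367]);
translate([357, 0, 0]) {
  cube([25, 285, 1862]);
  translate([751, 0, 0]) cube([25, 285, 1862]);
  translate([25, 0, 0]) cube([726, 285, 28]);
  translate([25, 0, 345]) cube([726, 285, 28]);
  translate([25, 0, 690]) cube([726, 285, 28]);
  translate([25, 0, 1035]) cube([726, 285, 28]);
  translate([25, 0, 1380]) cube([726, 285, 28]);
  translate([25, 0, 1725]) cube([726, 285, 28]);
}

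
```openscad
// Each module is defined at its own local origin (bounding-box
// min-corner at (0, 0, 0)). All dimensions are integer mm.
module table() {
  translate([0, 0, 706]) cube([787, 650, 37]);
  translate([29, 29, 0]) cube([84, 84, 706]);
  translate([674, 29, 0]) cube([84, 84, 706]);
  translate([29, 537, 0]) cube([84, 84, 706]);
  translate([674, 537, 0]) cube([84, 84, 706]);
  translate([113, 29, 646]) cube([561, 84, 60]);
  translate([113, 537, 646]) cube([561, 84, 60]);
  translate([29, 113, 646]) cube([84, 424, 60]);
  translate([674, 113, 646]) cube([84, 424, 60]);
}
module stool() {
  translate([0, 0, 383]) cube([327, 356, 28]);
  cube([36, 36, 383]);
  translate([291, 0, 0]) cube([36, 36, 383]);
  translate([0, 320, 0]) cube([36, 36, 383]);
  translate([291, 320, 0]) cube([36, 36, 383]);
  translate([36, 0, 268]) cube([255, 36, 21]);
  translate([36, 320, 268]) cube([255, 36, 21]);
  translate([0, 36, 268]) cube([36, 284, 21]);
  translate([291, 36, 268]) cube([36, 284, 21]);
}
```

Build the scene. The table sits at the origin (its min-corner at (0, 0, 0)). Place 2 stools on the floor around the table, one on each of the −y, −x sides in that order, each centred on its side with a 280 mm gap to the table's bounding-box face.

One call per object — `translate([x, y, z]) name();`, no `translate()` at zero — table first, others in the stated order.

table();
translate([230, -636, 0]) stool();
translate([-607, 147, 0]) stool();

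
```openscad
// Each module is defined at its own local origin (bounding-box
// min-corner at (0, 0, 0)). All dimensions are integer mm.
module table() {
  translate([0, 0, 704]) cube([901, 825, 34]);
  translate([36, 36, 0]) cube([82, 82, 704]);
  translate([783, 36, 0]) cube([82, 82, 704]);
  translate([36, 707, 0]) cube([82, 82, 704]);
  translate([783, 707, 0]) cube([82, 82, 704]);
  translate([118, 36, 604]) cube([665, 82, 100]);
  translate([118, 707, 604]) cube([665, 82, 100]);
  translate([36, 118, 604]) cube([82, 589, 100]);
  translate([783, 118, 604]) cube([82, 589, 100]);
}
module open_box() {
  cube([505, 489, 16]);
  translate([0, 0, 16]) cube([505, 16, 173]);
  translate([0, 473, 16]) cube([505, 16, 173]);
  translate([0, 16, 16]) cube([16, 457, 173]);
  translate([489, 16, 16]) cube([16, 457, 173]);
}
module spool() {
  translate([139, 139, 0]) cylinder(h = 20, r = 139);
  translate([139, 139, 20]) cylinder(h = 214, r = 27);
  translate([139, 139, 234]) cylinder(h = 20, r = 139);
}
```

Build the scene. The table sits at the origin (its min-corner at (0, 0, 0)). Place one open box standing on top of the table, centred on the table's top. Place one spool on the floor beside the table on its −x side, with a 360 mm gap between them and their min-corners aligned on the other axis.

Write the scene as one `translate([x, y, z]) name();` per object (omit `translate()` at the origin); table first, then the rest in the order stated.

table();
translate([198, 168, 738]) open_box();
translate([-638, 0, 0]) spool();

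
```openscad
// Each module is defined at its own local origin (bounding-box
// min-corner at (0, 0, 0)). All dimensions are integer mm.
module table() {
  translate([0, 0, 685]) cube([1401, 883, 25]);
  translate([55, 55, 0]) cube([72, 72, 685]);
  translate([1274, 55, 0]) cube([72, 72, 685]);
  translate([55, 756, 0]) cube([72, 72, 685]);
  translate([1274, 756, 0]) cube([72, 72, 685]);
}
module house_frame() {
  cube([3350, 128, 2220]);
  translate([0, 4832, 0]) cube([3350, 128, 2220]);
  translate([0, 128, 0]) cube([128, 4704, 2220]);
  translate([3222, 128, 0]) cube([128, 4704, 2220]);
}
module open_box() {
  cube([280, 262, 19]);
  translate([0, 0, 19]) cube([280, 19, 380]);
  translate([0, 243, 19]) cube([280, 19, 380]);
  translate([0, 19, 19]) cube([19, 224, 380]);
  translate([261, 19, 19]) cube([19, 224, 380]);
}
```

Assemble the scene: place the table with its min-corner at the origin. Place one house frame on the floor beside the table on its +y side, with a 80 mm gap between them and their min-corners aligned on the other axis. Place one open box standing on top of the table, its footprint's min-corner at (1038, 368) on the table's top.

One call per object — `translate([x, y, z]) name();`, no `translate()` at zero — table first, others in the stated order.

table();
translate([0, 963, 0]) house_frame();
translate([1038, 368, 710]) open_box();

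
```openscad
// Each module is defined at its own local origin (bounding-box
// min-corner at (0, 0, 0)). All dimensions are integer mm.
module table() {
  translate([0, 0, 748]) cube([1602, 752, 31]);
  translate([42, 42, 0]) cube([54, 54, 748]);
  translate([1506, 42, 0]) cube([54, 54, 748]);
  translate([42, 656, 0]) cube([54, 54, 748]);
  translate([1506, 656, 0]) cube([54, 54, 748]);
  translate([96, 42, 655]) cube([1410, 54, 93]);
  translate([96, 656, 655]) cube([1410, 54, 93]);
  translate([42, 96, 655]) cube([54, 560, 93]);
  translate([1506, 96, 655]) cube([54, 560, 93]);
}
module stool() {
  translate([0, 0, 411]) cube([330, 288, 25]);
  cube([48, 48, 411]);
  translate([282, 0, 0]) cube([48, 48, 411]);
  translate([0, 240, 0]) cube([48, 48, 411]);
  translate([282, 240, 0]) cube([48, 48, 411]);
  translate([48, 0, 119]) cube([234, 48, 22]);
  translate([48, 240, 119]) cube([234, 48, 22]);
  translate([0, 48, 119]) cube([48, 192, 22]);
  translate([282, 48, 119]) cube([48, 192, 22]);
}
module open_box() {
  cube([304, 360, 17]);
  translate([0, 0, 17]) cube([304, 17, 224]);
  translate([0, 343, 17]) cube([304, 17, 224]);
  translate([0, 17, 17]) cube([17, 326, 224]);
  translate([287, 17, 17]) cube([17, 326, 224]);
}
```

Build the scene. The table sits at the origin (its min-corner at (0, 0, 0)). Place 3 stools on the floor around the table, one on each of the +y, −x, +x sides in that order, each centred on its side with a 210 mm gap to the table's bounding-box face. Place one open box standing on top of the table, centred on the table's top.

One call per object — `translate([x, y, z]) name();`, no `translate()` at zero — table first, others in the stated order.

table();
translate([636, 962, 0]) stool();
translate([-540, 232, 0]) stool();
translate([1812, 232, 0]) stool();
translate([649, 196, 779]) open_box();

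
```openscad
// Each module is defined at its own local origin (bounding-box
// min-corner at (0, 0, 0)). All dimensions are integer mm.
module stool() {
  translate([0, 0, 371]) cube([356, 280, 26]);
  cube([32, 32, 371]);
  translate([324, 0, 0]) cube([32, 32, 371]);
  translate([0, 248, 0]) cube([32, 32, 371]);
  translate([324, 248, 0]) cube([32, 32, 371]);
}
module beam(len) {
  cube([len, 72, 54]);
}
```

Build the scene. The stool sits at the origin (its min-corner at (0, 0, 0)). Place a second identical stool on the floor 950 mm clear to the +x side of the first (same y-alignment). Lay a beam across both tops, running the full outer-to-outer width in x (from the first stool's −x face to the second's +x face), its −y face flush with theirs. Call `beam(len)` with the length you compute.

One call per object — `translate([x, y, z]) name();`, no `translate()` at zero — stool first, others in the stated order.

stool();
translate([1306, 0, 0]) stool();
translate([0, 0, 397]) beam(1662);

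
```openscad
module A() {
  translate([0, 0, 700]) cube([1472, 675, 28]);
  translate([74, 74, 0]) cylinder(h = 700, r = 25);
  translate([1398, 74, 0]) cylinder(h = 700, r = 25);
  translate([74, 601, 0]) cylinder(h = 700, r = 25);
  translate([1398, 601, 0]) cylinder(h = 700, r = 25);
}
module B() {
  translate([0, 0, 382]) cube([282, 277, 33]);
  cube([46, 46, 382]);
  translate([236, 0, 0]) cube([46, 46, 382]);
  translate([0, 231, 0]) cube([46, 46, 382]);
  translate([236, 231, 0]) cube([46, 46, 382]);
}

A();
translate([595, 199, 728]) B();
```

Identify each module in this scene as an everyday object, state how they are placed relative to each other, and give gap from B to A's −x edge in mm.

A is a table. B is a stool. The stool is on top of the table, centred. The gap from the stool to the table's −x edge is 595 mm.

The stool's min-x is at 595; the table's min-x is 0; gap = 595 mm.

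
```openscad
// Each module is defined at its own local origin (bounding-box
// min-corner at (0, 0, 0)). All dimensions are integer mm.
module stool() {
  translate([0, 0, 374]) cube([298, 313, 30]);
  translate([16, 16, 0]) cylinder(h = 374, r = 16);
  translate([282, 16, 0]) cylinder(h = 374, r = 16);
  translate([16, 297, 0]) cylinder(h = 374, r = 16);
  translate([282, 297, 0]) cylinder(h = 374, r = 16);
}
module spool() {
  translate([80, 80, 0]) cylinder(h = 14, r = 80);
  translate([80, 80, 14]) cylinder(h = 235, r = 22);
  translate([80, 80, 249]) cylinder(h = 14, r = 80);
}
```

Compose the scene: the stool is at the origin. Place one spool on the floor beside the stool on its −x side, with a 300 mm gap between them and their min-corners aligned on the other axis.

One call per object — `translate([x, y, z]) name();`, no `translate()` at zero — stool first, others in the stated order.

stool();
translate([-460, 0, 0]) spool();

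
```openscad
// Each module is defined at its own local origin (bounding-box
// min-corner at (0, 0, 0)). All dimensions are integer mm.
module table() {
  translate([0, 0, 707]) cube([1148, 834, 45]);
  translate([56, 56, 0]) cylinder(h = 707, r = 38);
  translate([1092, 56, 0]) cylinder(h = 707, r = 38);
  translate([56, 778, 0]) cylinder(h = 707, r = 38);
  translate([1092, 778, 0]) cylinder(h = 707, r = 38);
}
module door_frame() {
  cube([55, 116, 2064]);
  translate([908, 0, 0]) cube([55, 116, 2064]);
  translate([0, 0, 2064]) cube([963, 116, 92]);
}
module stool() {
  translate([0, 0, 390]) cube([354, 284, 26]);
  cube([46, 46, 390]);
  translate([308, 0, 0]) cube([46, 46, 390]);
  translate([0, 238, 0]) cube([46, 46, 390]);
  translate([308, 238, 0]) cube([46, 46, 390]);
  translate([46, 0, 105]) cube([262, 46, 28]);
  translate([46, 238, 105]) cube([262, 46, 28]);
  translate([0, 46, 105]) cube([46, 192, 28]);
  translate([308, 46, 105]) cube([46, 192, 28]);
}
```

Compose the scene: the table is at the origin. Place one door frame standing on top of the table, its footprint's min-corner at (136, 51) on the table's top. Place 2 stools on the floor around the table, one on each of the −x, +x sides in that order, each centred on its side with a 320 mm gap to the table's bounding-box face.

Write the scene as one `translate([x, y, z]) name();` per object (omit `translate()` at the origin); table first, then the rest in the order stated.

table();
translate([136, 51, 752]) door_frame();
translate([-674, 275, 0]) stool();
translate([1468, 275, 0]) stool();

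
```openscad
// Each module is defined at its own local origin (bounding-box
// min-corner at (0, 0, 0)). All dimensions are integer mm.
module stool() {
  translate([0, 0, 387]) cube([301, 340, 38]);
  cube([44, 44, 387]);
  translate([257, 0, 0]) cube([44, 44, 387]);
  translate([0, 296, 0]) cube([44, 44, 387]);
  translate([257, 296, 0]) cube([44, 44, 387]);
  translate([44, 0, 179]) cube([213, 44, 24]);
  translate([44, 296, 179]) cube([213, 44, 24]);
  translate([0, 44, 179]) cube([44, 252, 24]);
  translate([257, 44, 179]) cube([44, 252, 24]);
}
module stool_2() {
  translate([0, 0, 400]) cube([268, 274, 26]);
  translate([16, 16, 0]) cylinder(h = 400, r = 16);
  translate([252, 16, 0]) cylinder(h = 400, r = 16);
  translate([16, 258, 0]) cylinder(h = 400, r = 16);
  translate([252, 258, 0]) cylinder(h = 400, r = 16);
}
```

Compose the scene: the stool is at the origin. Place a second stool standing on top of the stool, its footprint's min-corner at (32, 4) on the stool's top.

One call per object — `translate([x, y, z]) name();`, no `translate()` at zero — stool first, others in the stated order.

stool();
translate([32, 4, 425]) stool_2();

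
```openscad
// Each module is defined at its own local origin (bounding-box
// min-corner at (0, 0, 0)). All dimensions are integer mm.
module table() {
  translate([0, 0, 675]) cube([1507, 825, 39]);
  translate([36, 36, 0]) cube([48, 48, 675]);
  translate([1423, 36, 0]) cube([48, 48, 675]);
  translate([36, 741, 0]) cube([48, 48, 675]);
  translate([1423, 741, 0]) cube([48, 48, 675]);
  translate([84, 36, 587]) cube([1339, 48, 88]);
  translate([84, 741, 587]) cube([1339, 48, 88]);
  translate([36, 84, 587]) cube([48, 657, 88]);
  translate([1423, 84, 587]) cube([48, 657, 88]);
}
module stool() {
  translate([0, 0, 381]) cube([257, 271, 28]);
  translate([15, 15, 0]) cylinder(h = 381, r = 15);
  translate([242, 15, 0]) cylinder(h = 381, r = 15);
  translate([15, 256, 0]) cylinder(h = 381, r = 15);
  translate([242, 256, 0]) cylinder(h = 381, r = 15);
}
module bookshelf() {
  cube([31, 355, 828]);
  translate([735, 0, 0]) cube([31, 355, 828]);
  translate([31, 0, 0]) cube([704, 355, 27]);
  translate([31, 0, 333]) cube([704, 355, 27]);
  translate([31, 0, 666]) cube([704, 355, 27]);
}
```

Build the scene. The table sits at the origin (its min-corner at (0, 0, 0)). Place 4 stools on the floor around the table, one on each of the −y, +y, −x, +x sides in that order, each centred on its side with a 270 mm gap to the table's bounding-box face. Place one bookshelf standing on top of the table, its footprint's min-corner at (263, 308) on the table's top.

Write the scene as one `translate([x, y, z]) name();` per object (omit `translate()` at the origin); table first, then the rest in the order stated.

table();
translate([625, -541, 0]) stool();
translate([625, 1095, 0]) stool();
translate([-527, 277, 0]) stool();
translate([1777, 277, 0]) stool();
translate([263, 308, 714]) bookshelf();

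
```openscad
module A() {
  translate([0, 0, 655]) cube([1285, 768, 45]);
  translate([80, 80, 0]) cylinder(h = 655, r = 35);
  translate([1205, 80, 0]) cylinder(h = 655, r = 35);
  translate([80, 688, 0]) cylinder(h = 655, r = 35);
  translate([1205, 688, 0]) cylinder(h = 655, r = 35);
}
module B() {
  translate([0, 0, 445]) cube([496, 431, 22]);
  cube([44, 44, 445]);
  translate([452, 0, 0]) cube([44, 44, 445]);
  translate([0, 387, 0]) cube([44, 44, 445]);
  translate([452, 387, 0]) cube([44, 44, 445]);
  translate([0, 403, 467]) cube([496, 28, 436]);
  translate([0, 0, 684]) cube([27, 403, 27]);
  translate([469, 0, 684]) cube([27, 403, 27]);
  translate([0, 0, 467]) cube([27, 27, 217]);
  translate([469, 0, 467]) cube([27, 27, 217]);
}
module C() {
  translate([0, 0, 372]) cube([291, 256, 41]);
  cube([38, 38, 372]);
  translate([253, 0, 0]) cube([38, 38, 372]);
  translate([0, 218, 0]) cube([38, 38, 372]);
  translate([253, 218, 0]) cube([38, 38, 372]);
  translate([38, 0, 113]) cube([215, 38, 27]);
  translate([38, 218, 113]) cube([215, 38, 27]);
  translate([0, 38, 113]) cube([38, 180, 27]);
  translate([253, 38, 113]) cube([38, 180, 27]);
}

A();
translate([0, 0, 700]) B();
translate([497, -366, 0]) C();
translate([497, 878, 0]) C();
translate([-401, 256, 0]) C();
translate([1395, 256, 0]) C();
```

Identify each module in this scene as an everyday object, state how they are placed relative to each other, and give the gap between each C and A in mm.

A is a table. B is a chair. C is a stool. The chair is on top of the table. Four stools sit around the table at the −y, +y, −x, +x sides. The gap between each stool and the table is 110 mm.

Each stool's nearest face is 110 mm from the table's bounding box.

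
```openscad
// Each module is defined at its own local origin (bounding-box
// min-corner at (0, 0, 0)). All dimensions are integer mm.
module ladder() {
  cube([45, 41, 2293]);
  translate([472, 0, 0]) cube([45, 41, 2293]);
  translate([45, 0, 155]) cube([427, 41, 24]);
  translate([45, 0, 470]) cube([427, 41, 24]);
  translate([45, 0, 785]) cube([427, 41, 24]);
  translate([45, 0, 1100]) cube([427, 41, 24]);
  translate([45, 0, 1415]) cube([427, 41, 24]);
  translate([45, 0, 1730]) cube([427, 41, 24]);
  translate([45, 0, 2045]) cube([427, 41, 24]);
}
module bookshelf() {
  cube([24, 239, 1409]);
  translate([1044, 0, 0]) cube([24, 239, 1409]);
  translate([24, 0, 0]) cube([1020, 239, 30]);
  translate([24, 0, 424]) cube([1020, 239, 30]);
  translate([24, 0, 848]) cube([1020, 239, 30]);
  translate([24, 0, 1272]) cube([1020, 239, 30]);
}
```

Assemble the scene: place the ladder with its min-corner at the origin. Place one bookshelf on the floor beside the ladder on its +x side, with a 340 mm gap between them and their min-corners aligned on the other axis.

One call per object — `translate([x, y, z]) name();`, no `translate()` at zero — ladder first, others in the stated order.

ladder();
translate([857, 0, 0]) bookshelf();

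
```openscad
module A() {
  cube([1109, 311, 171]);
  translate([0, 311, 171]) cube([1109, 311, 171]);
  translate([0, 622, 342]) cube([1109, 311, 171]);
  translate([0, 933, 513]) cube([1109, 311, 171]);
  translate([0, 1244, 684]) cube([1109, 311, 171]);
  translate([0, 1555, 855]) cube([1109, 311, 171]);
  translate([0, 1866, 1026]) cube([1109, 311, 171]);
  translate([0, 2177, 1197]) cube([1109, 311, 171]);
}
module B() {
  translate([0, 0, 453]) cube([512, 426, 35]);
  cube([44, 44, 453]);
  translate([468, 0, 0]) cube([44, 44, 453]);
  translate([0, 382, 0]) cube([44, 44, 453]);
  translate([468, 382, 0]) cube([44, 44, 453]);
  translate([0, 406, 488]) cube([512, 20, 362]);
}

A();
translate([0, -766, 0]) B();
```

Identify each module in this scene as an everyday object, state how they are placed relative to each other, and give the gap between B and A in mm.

The chair's nearest face is 340 mm from the staircase's −y face.

A is a staircase. B is a chair. The chair is on the floor beside the staircase on its −y side. The gap between the chair and the staircase is 340 mm.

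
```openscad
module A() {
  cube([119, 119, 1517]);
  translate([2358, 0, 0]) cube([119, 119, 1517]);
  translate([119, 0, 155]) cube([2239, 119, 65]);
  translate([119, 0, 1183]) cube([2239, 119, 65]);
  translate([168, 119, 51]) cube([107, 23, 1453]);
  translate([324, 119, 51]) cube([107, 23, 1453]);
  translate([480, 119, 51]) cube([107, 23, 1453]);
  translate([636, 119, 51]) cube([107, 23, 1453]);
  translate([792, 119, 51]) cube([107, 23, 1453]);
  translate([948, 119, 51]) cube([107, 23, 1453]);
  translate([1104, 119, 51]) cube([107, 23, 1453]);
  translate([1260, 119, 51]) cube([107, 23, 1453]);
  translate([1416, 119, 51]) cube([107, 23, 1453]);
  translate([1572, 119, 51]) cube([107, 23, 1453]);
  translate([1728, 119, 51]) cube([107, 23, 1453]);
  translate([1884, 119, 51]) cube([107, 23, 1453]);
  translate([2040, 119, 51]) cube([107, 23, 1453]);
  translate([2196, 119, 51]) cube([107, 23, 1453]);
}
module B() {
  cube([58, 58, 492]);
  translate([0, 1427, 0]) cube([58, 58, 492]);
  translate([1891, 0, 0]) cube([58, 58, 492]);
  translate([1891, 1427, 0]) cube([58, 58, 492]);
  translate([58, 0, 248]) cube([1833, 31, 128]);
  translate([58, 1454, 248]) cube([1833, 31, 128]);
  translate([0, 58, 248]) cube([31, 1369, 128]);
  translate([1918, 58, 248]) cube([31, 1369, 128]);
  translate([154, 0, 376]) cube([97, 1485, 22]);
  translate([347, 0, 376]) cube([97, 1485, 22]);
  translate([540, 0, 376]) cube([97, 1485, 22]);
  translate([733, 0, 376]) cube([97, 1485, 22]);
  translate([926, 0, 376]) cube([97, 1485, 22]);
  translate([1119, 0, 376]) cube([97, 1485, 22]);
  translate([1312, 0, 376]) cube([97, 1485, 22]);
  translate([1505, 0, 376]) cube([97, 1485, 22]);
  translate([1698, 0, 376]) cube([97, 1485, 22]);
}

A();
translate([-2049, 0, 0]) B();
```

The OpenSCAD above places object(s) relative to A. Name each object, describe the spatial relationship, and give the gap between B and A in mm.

A is a fence section. B is a bed frame. The bed frame is on the floor beside the fence section on its −x side. The gap between the bed frame and the fence section is 100 mm.

The bed frame's nearest face is 100 mm from the fence section's −x face.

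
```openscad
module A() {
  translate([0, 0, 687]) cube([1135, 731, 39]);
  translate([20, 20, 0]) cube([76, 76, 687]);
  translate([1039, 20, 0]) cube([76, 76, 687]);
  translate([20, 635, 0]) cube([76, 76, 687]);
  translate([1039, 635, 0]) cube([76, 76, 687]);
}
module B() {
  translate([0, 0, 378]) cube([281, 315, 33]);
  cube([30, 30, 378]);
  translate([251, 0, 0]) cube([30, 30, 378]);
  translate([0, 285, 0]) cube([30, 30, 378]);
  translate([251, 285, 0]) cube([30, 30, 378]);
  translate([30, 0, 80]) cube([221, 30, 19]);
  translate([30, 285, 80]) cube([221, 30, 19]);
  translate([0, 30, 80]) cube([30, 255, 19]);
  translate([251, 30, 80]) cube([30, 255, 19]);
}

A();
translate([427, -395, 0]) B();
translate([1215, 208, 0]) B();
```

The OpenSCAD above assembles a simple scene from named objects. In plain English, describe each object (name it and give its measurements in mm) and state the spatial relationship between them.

A is a table with a 1135×731 mm rectangular top, 39 mm thick, top surface at z = 726 mm, supported by four 76×76 mm square legs, each inset 20 mm from the nearest pair of top edges, running from the floor.

B is a four-legged stool. The seat is a 281×315×33 mm slab whose top surface is at z = 411 mm; four square legs, each 30×30 mm in cross-section, run from the floor (z = 0) to the underside of the seat, each flush with a corner of the seat. Four stretchers, 30 mm wide and 19 mm tall, connect adjacent legs with their undersides at z = 80 mm, each running between the inner faces of the legs it joins and aligned with the legs' outer faces on the other axis.

Two stools sit around the table at the −y, +x sides.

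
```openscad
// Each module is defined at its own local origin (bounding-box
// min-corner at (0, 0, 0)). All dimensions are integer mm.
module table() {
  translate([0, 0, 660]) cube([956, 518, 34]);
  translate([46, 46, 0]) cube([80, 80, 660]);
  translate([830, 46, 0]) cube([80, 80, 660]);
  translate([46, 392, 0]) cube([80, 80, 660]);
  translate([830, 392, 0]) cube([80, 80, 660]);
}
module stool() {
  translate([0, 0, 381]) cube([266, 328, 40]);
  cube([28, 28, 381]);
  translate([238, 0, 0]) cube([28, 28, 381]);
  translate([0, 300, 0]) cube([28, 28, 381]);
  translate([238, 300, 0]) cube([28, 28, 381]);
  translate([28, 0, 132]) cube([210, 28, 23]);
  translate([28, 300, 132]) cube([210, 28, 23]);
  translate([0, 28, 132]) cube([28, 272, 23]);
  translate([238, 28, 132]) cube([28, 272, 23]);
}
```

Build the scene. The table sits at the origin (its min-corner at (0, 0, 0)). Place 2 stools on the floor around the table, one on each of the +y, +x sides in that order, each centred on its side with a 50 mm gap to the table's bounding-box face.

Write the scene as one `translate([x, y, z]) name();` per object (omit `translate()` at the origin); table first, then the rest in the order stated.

table();
translate([345, 568, 0]) stool();
translate([1006, 95, 0]) stool();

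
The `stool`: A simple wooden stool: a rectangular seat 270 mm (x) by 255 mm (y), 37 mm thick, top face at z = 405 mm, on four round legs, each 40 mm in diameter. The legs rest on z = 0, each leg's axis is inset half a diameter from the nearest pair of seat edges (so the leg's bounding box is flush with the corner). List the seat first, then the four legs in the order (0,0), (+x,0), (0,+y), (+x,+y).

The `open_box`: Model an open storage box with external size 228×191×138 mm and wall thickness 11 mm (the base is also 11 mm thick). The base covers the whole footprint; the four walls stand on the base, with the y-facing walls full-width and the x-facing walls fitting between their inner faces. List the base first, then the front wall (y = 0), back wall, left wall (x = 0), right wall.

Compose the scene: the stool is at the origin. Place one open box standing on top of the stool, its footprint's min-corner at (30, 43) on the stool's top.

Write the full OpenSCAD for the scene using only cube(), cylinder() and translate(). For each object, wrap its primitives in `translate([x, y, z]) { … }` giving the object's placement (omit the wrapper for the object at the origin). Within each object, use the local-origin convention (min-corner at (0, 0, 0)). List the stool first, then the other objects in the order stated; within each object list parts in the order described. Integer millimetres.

translate([0, 0, 368]) cube([270, 255, 37]);
translate([20, 20, 0]) cylinder(h = 368, r = 20);
translate([250, 20, 0]) cylinder(h = 368, r = 20);
translate([20, 235, 0]) cylinder(h = 368, r = 20);
translate([250, 235, 0]) cylinder(h = 368, r = 20);
translate([30, 43, 405]) {
  cube([228, 191, 11]);
  translate([0, 0, 11]) cube([228, 11, 127]);
  translate([0, 180, 11]) cube([228, 11, 127]);
  translate([0, 11, 11]) cube([11, 169, 127]);
  translate([217, 11, 11]) cube([11, 169, 127]);
}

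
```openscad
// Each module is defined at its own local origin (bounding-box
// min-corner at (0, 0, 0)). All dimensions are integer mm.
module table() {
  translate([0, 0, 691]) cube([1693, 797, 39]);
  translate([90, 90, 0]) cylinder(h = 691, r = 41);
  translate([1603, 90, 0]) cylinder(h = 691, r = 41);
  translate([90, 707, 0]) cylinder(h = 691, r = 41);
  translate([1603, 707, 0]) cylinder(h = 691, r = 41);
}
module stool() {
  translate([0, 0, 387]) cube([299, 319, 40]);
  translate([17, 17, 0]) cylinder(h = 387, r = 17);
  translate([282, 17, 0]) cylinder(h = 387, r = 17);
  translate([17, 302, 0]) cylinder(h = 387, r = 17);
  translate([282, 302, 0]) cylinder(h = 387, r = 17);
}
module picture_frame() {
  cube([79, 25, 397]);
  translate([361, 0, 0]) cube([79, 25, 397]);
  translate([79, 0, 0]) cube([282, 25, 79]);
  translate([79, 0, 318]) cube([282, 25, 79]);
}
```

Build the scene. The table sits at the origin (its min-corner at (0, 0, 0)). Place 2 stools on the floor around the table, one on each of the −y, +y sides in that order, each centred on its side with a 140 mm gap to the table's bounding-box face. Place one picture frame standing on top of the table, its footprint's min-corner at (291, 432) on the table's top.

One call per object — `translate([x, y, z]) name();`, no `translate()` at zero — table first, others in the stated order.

table();
translate([697, -459, 0]) stool();
translate([697, 937, 0]) stool();
translate([291, 432, 730]) picture_frame();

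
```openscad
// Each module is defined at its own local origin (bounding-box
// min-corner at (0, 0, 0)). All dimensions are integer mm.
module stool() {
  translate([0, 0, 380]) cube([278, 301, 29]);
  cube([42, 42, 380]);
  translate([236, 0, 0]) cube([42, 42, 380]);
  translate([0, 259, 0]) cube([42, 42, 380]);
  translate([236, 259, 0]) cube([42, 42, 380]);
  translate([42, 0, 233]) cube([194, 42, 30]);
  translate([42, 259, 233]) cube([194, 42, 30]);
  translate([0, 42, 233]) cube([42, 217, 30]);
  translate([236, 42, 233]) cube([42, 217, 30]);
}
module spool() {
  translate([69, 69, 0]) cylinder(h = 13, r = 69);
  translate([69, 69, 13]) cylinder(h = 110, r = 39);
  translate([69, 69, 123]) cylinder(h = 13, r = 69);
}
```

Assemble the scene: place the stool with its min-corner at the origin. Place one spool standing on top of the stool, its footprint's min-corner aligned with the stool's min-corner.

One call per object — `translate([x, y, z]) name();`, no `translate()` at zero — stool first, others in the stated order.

stool();
translate([0, 0, 409]) spool();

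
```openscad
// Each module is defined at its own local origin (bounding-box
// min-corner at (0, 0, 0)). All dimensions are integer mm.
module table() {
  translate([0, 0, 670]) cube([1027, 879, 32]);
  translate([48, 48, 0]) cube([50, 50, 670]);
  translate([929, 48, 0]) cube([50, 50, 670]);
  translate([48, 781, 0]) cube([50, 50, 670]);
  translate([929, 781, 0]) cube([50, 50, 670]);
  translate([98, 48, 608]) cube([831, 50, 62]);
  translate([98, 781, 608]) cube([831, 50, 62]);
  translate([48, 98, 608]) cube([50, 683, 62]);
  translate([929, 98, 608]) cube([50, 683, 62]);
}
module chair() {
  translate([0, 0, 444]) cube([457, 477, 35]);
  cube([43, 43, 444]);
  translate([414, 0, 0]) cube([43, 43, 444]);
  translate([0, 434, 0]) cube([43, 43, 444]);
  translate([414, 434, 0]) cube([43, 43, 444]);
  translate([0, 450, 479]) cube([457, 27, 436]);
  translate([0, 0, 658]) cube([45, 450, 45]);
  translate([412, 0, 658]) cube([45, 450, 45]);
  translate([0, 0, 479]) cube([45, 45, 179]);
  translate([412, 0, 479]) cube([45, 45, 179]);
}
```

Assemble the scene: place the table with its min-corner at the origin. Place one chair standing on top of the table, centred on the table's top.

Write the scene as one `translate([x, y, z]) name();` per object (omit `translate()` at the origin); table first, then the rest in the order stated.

table();
translate([285, 201, 702]) chair();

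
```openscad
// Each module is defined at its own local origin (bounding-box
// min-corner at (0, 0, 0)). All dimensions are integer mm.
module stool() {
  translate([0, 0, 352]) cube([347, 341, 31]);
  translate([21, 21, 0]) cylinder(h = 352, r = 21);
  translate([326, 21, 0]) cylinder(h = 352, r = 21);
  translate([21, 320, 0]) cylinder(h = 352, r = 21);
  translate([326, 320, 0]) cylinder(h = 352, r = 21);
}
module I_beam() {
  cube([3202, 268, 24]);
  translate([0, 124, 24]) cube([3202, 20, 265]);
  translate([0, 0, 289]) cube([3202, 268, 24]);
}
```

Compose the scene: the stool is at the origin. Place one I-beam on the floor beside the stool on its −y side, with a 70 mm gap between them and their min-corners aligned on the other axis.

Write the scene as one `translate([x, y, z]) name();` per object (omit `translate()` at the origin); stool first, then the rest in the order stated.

stool();
translate([0, -338, 0]) I_beam();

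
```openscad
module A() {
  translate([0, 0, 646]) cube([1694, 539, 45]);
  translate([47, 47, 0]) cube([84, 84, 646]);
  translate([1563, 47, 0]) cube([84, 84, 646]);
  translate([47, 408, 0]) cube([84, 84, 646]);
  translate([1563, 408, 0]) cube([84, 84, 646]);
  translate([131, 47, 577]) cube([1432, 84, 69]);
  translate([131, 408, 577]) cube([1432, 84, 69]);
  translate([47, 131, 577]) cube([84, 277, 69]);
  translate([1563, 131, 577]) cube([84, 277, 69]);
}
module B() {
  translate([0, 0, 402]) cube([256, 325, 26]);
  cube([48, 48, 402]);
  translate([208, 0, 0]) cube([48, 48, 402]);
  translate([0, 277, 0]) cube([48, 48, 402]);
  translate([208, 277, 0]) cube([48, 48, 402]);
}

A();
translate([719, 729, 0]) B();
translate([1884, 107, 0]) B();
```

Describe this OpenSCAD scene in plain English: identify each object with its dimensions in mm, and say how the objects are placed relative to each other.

A is a table with a 1694×539 mm rectangular top, 45 mm thick, top surface at z = 691 mm, supported by four 84×84 mm square legs, each inset 47 mm from the nearest pair of top edges, running from the floor. Four apron rails, 84 mm thick and 69 mm tall, run between adjacent legs with their top edges flush with the underside of the top and their outer faces flush with the legs' outer faces.

B is a four-legged stool. The seat is a 256×325×26 mm slab whose top surface is at z = 428 mm; four square legs, each 48×48 mm in cross-section, run from the floor (z = 0) to the underside of the seat, each flush with a corner of the seat.

Two stools sit around the table at the +y, +x sides.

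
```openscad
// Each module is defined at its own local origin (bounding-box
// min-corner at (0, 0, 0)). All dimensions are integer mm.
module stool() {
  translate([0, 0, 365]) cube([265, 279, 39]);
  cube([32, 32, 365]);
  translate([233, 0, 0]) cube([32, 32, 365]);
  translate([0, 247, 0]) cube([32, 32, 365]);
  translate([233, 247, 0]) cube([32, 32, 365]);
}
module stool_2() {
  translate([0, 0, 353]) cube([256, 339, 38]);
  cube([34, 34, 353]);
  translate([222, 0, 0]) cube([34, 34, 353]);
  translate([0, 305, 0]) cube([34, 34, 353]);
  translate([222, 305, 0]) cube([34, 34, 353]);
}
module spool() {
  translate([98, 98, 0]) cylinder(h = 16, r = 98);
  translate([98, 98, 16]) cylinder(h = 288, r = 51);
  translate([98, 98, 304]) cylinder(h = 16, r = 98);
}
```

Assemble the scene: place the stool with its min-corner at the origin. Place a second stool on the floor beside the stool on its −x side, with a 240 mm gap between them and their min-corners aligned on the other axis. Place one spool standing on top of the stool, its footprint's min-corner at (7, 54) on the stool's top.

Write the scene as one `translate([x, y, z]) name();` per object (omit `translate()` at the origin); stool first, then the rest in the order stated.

stool();
translate([-496, 0, 0]) stool_2();
translate([7, 54, 404]) spool();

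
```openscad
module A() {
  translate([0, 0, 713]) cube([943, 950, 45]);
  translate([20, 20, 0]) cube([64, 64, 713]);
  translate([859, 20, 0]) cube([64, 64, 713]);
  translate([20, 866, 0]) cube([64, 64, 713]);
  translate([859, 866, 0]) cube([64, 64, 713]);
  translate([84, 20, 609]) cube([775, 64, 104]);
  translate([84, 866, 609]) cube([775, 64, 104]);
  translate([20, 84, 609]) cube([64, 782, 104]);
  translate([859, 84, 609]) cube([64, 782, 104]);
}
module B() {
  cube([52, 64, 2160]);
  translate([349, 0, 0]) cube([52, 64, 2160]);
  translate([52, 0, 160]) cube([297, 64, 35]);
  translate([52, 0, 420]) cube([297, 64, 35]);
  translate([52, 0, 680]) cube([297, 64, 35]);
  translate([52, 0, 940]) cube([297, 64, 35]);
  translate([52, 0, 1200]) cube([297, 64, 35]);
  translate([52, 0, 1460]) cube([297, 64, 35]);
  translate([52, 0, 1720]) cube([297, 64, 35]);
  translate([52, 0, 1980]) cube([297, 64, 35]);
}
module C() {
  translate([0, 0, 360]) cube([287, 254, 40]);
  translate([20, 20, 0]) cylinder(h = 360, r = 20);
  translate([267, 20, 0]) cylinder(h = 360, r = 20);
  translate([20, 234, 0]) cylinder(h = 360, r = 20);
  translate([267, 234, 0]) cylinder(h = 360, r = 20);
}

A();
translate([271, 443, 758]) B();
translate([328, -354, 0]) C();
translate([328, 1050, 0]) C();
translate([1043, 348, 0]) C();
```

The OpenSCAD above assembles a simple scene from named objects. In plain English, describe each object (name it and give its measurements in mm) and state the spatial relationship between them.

A is a table: top 943 mm (x) × 950 mm (y), 45 mm thick, upper face at z = 758 mm, on four 64×64 mm square legs, each inset 20 mm from the nearest pair of top edges, running from z = 0 to the bottom of the top. Four apron rails, 64 mm thick and 104 mm tall, run between adjacent legs with their top edges flush with the underside of the top and their outer faces flush with the legs' outer faces.

B is a straight ladder. Two 52×64 mm vertical rails, 2160 mm tall, stand 401 mm apart (outside-to-outside) with their front faces coplanar on the −y side. 8 rungs, each 64 mm deep and 35 mm tall, span between the inner faces of the rails, front faces flush with the rails. The lowest rung's underside is at z = 160 mm and rungs are spaced 260 mm apart (underside to underside).

C is a four-legged stool. The seat is 287×254 mm, 40 mm thick, top at z = 400 mm. It stands on four round legs, each 40 mm in diameter, from z = 0 to the seat underside, each leg's axis is inset half a diameter from the nearest pair of seat edges (so the leg's bounding box is flush with the corner).

The ladder is on top of the table, centred. Three stools sit around the table at the −y, +y, +x sides.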